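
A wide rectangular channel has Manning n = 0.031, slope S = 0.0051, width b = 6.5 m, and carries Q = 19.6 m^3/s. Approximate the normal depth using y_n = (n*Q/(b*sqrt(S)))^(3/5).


We use the wide-channel approximation y_n = (n*Q/(b*sqrt(S)))^(3/5).
sqrt(S) = sqrt(0.0051) = 0.071414.
Numerator: n*Q = 0.031 * 19.6 = 0.6076.
Denominator: b*sqrt(S) = 6.5 * 0.071414 = 0.464191.
arg = 1.3089.
y_n = 1.3089^(3/5) = 1.1753 m.

1.1753


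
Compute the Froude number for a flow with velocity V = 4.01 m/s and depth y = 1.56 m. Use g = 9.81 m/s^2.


The Froude number is defined as Fr = V / sqrt(g*y).
g*y = 9.81 * 1.56 = 15.3036.
sqrt(g*y) = sqrt(15.3036) = 3.912.
Fr = 4.01 / 3.912 = 1.0251.

1.0251


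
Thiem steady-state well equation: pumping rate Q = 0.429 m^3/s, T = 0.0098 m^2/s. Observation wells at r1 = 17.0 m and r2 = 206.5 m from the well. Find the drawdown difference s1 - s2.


Thiem equation: s1 - s2 = Q/(2*pi*T) * ln(r2/r1).
ln(r2/r1) = ln(206.5/17.0) = 2.4971.
Q/(2*pi*T) = 0.429 / (2*pi*0.0098) = 0.429 / 0.0616 = 6.9671.
s1 - s2 = 6.9671 * 2.4971 = 17.3974 m.

17.3974


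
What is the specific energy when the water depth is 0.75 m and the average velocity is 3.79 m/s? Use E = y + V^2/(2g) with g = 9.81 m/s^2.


Specific energy E = y + V^2/(2g).
Velocity head = V^2/(2g) = 3.79^2 / (2*9.81) = 14.3641 / 19.62 = 0.7321 m.
E = 0.75 + 0.7321 = 1.4821 m.

1.4821


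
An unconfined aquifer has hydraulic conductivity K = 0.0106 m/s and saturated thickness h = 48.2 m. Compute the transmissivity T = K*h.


Transmissivity is defined as T = K * h.
T = 0.0106 * 48.2
  = 0.5109 m^2/s.

0.5109


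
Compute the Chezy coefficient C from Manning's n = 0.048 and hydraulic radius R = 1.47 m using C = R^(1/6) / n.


The Chezy coefficient relates to Manning's n through C = R^(1/6) / n.
R^(1/6) = 1.47^(1/6) = 1.066317.
C = 1.066317 / 0.048 = 22.21 m^(1/2)/s.

22.21


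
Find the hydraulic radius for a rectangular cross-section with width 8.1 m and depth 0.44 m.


For a rectangular section:
Flow area A = b * y = 8.1 * 0.44 = 3.56 m^2.
Wetted perimeter P = b + 2y = 8.1 + 2*0.44 = 8.98 m.
Hydraulic radius R = A/P = 3.56 / 8.98 = 0.3969 m.

0.3969


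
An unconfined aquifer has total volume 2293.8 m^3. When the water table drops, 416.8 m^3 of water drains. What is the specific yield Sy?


Specific yield Sy = Volume drained / Total volume.
Sy = 416.8 / 2293.8
   = 0.1817.

0.1817


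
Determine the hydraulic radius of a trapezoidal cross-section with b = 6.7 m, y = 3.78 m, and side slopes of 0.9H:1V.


For a trapezoidal section with side slope z:
A = (b + z*y)*y = (6.7 + 0.9*3.78)*3.78 = 38.186 m^2.
P = b + 2*y*sqrt(1 + z^2) = 6.7 + 2*3.78*sqrt(1 + 0.9^2) = 16.871 m.
R = A/P = 38.186 / 16.871 = 2.2634 m.

2.2634


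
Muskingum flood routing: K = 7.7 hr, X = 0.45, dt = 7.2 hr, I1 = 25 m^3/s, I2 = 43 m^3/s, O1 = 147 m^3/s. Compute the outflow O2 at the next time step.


Muskingum coefficients:
denom = 2*K*(1-X) + dt = 2*7.7*(1-0.45) + 7.2 = 15.67.
C0 = (dt - 2*K*X)/denom = (7.2 - 2*7.7*0.45)/15.67 = 0.0172.
C1 = (dt + 2*K*X)/denom = (7.2 + 2*7.7*0.45)/15.67 = 0.9017.
C2 = (2*K*(1-X) - dt)/denom = 0.081.
O2 = C0*I2 + C1*I1 + C2*O1
   = 0.0172*43 + 0.9017*25 + 0.081*147
   = 35.2 m^3/s.

35.2


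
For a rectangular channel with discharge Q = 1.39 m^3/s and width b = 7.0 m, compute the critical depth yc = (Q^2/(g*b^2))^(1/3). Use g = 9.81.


Using yc = (Q^2 / (g * b^2))^(1/3):
Q^2 = 1.39^2 = 1.93.
g * b^2 = 9.81 * 7.0^2 = 9.81 * 49.0 = 480.69.
Q^2 / (g*b^2) = 1.93 / 480.69 = 0.004.
yc = 0.004^(1/3) = 0.159 m.

0.159


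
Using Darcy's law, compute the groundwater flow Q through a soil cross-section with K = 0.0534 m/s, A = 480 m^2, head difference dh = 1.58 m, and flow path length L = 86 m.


Darcy's law: Q = K * A * i, where i = dh/L.
Hydraulic gradient i = 1.58 / 86 = 0.018372.
Q = 0.0534 * 480 * 0.018372
  = 0.4709 m^3/s.

0.4709


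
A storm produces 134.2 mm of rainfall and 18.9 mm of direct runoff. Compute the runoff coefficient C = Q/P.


The runoff coefficient C = runoff depth / rainfall depth.
C = 18.9 / 134.2
  = 0.1408.

0.1408


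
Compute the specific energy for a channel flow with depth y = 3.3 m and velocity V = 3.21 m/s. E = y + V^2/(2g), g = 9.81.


Specific energy E = y + V^2/(2g).
Velocity head = V^2/(2g) = 3.21^2 / (2*9.81) = 10.3041 / 19.62 = 0.5252 m.
E = 3.3 + 0.5252 = 3.8252 m.

3.8252


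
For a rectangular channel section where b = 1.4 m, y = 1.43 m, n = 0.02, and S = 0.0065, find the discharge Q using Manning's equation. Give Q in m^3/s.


For a rectangular channel, the cross-sectional area A = b * y = 1.4 * 1.43 = 2.0 m^2.
The wetted perimeter P = b + 2y = 1.4 + 2*1.43 = 4.26 m.
Hydraulic radius R = A/P = 2.0/4.26 = 0.47 m.
Velocity V = (1/n)*R^(2/3)*S^(1/2) = (1/0.02)*0.47^(2/3)*0.0065^(1/2) = 2.4367 m/s.
Discharge Q = A * V = 2.0 * 2.4367 = 4.878 m^3/s.

4.878


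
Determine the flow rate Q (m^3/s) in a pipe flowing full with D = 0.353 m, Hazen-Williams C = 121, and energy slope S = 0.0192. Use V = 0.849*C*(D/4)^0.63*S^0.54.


For a full circular pipe, R = D/4 = 0.353/4 = 0.0882 m.
V = 0.849 * 121 * 0.0882^0.63 * 0.0192^0.54
  = 0.849 * 121 * 0.216671 * 0.118299
  = 2.6332 m/s.
Pipe area A = pi*D^2/4 = pi*0.353^2/4 = 0.0979 m^2.
Q = A * V = 0.0979 * 2.6332 = 0.2577 m^3/s.

0.2577


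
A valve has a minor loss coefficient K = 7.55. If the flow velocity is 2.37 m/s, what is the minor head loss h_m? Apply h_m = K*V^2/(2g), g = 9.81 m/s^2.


Minor loss formula: h_m = K * V^2/(2g).
V^2 = 2.37^2 = 5.6169.
V^2/(2g) = 5.6169 / 19.62 = 0.2863 m.
h_m = 7.55 * 0.2863 = 2.1614 m.

2.1614


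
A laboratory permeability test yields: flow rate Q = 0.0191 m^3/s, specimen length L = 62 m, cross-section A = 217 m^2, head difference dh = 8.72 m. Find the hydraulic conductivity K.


From K = Q*L / (A*dh):
Numerator: Q*L = 0.0191 * 62 = 1.1842.
Denominator: A*dh = 217 * 8.72 = 1892.24.
K = 1.1842 / 1892.24 = 0.000626 m/s.

0.000626


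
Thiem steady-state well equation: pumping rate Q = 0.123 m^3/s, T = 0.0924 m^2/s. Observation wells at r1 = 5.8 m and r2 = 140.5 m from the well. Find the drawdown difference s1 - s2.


Thiem equation: s1 - s2 = Q/(2*pi*T) * ln(r2/r1).
ln(r2/r1) = ln(140.5/5.8) = 3.1873.
Q/(2*pi*T) = 0.123 / (2*pi*0.0924) = 0.123 / 0.5806 = 0.2119.
s1 - s2 = 0.2119 * 3.1873 = 0.6753 m.

0.6753


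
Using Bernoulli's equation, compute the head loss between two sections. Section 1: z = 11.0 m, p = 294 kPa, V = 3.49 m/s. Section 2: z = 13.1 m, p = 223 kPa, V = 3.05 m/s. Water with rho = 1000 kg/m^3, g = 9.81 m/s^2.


Total head at each section: H = z + p/(rho*g) + V^2/(2g).
H1 = 11.0 + 294*1000/(1000*9.81) + 3.49^2/(2*9.81)
   = 11.0 + 29.969 + 0.6208
   = 41.59 m.
H2 = 13.1 + 223*1000/(1000*9.81) + 3.05^2/(2*9.81)
   = 13.1 + 22.732 + 0.4741
   = 36.306 m.
h_L = H1 - H2 = 41.59 - 36.306 = 5.284 m.

5.284


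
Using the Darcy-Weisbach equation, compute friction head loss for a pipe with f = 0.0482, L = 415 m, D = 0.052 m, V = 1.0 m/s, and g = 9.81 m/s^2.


Darcy-Weisbach equation: h_f = f * (L/D) * V^2/(2g).
f * L/D = 0.0482 * 415/0.052 = 384.6731.
V^2/(2g) = 1.0^2 / (2*9.81) = 1.0 / 19.62 = 0.051 m.
h_f = 384.6731 * 0.051 = 19.606 m.

19.606


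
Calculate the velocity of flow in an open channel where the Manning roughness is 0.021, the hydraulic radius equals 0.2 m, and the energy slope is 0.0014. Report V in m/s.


Manning's equation gives V = (1/n) * R^(2/3) * S^(1/2).
First, compute R^(2/3) = 0.2^(2/3) = 0.342.
Next, S^(1/2) = 0.0014^(1/2) = 0.037417.
Then 1/n = 1/0.021 = 47.62.
V = 47.62 * 0.342 * 0.037417 = 0.6093 m/s.

0.6093


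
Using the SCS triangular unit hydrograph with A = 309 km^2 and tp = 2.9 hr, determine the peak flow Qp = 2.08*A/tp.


SCS formula: Qp = 2.08 * A / tp.
Qp = 2.08 * 309 / 2.9
   = 642.72 / 2.9
   = 221.63 m^3/s per cm.

221.63


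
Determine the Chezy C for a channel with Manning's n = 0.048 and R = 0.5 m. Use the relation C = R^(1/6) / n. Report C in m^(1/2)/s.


The Chezy coefficient relates to Manning's n through C = R^(1/6) / n.
R^(1/6) = 0.5^(1/6) = 0.890899.
C = 0.890899 / 0.048 = 18.56 m^(1/2)/s.

18.56


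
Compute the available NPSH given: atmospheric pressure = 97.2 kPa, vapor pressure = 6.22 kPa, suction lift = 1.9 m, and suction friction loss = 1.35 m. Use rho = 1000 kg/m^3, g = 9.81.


NPSHa = p_atm/(rho*g) - z_s - hf_s - p_vap/(rho*g).
p_atm/(rho*g) = 97.2*1000 / (1000*9.81) = 9.908 m.
p_vap/(rho*g) = 6.22*1000 / (1000*9.81) = 0.634 m.
NPSHa = 9.908 - 1.9 - 1.35 - 0.634
      = 6.02 m.

6.02


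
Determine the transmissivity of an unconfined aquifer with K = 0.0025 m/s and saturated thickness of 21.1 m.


Transmissivity is defined as T = K * h.
T = 0.0025 * 21.1
  = 0.0528 m^2/s.

0.0528


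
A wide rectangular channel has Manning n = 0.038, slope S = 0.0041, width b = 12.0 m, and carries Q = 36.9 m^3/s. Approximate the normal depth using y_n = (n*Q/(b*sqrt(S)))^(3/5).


We use the wide-channel approximation y_n = (n*Q/(b*sqrt(S)))^(3/5).
sqrt(S) = sqrt(0.0041) = 0.064031.
Numerator: n*Q = 0.038 * 36.9 = 1.4022.
Denominator: b*sqrt(S) = 12.0 * 0.064031 = 0.768372.
arg = 1.8249.
y_n = 1.8249^(3/5) = 1.4346 m.

1.4346


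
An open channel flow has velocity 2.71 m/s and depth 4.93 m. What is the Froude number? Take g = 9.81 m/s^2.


The Froude number is defined as Fr = V / sqrt(g*y).
g*y = 9.81 * 4.93 = 48.3633.
sqrt(g*y) = sqrt(48.3633) = 6.9544.
Fr = 2.71 / 6.9544 = 0.3897.

0.3897


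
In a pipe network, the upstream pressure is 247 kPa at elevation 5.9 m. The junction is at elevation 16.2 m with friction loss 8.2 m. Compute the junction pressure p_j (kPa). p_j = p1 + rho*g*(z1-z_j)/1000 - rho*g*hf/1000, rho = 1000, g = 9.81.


Junction pressure: p_j = p1 + rho*g*(z1 - z_j)/1000 - rho*g*hf/1000.
Elevation term = 1000*9.81*(5.9 - 16.2)/1000 = -101.043 kPa.
Friction term = 1000*9.81*8.2/1000 = 80.442 kPa.
p_j = 247 + -101.043 - 80.442 = 65.52 kPa.

65.52


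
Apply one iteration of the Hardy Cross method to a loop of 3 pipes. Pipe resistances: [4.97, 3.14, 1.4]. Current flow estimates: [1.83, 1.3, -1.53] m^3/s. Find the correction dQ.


Numerator terms (r*Q*|Q|): 4.97*1.83*|1.83| = 16.644; 3.14*1.3*|1.3| = 5.3066; 1.4*-1.53*|-1.53| = -3.2773.
Sum of numerator = 18.6734.
Denominator terms (r*|Q|): 4.97*|1.83| = 9.0951; 3.14*|1.3| = 4.082; 1.4*|-1.53| = 2.142.
2 * sum of denominator = 2 * 15.3191 = 30.6382.
dQ = -18.6734 / 30.6382 = -0.6095 m^3/s.

-0.6095


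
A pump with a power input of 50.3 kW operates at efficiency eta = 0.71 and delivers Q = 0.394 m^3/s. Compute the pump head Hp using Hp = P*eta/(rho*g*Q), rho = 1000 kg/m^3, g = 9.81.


Pump head formula: Hp = P * eta / (rho * g * Q).
Numerator: P * eta = 50.3 * 1000 * 0.71 = 35713.0 W.
Denominator: rho * g * Q = 1000 * 9.81 * 0.394 = 3865.14.
Hp = 35713.0 / 3865.14 = 9.24 m.

9.24


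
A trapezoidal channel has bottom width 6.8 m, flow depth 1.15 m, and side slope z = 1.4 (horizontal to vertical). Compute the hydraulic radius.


For a trapezoidal section with side slope z:
A = (b + z*y)*y = (6.8 + 1.4*1.15)*1.15 = 9.671 m^2.
P = b + 2*y*sqrt(1 + z^2) = 6.8 + 2*1.15*sqrt(1 + 1.4^2) = 10.757 m.
R = A/P = 9.671 / 10.757 = 0.8991 m.

0.8991


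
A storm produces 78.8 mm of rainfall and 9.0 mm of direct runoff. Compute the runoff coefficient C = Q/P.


The runoff coefficient C = runoff depth / rainfall depth.
C = 9.0 / 78.8
  = 0.1142.

0.1142


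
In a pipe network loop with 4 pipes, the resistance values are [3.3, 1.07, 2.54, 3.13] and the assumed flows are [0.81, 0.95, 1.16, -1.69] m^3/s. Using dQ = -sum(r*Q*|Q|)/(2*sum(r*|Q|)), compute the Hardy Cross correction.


Numerator terms (r*Q*|Q|): 3.3*0.81*|0.81| = 2.1651; 1.07*0.95*|0.95| = 0.9657; 2.54*1.16*|1.16| = 3.4178; 3.13*-1.69*|-1.69| = -8.9396.
Sum of numerator = -2.391.
Denominator terms (r*|Q|): 3.3*|0.81| = 2.673; 1.07*|0.95| = 1.0165; 2.54*|1.16| = 2.9464; 3.13*|-1.69| = 5.2897.
2 * sum of denominator = 2 * 11.9256 = 23.8512.
dQ = --2.391 / 23.8512 = 0.1002 m^3/s.

0.1002


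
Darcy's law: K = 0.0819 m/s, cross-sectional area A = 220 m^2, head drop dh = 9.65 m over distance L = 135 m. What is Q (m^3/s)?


Darcy's law: Q = K * A * i, where i = dh/L.
Hydraulic gradient i = 9.65 / 135 = 0.071481.
Q = 0.0819 * 220 * 0.071481
  = 1.288 m^3/s.

1.288


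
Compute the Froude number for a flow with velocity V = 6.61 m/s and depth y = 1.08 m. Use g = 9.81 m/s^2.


The Froude number is defined as Fr = V / sqrt(g*y).
g*y = 9.81 * 1.08 = 10.5948.
sqrt(g*y) = sqrt(10.5948) = 3.255.
Fr = 6.61 / 3.255 = 2.0307.

2.0307


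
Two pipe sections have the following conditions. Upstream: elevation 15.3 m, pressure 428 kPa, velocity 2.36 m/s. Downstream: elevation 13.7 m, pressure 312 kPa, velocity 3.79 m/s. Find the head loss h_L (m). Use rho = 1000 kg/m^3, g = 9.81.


Total head at each section: H = z + p/(rho*g) + V^2/(2g).
H1 = 15.3 + 428*1000/(1000*9.81) + 2.36^2/(2*9.81)
   = 15.3 + 43.629 + 0.2839
   = 59.213 m.
H2 = 13.7 + 312*1000/(1000*9.81) + 3.79^2/(2*9.81)
   = 13.7 + 31.804 + 0.7321
   = 46.236 m.
h_L = H1 - H2 = 59.213 - 46.236 = 12.976 m.

12.976


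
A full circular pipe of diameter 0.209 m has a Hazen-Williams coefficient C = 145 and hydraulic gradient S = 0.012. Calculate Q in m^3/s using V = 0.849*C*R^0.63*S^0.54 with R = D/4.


For a full circular pipe, R = D/4 = 0.209/4 = 0.0522 m.
V = 0.849 * 145 * 0.0522^0.63 * 0.012^0.54
  = 0.849 * 145 * 0.155738 * 0.091782
  = 1.7597 m/s.
Pipe area A = pi*D^2/4 = pi*0.209^2/4 = 0.0343 m^2.
Q = A * V = 0.0343 * 1.7597 = 0.0604 m^3/s.

0.0604


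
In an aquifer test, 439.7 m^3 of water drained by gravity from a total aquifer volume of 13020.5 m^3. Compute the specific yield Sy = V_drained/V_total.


Specific yield Sy = Volume drained / Total volume.
Sy = 439.7 / 13020.5
   = 0.0338.

0.0338


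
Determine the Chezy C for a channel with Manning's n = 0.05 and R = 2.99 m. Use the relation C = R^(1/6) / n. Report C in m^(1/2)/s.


The Chezy coefficient relates to Manning's n through C = R^(1/6) / n.
R^(1/6) = 2.99^(1/6) = 1.200269.
C = 1.200269 / 0.05 = 24.01 m^(1/2)/s.

24.01


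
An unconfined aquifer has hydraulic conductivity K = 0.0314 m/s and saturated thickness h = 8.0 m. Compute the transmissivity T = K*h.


Transmissivity is defined as T = K * h.
T = 0.0314 * 8.0
  = 0.2512 m^2/s.

0.2512


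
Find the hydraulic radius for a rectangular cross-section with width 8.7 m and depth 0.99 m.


For a rectangular section:
Flow area A = b * y = 8.7 * 0.99 = 8.61 m^2.
Wetted perimeter P = b + 2y = 8.7 + 2*0.99 = 10.68 m.
Hydraulic radius R = A/P = 8.61 / 10.68 = 0.8065 m.

0.8065


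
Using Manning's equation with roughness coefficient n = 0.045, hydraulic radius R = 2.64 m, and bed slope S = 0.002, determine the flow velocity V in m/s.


Manning's equation gives V = (1/n) * R^(2/3) * S^(1/2).
First, compute R^(2/3) = 2.64^(2/3) = 1.9102.
Next, S^(1/2) = 0.002^(1/2) = 0.044721.
Then 1/n = 1/0.045 = 22.22.
V = 22.22 * 1.9102 * 0.044721 = 1.8983 m/s.

1.8983


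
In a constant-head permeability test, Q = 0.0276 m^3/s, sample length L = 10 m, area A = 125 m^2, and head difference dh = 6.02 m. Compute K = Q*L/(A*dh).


From K = Q*L / (A*dh):
Numerator: Q*L = 0.0276 * 10 = 0.276.
Denominator: A*dh = 125 * 6.02 = 752.5.
K = 0.276 / 752.5 = 0.000367 m/s.

0.000367


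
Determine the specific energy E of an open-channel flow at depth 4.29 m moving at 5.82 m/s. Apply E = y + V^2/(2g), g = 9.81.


Specific energy E = y + V^2/(2g).
Velocity head = V^2/(2g) = 5.82^2 / (2*9.81) = 33.8724 / 19.62 = 1.7264 m.
E = 4.29 + 1.7264 = 6.0164 m.

6.0164


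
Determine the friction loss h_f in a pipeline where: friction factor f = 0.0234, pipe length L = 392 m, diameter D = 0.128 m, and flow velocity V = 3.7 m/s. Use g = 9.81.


Darcy-Weisbach equation: h_f = f * (L/D) * V^2/(2g).
f * L/D = 0.0234 * 392/0.128 = 71.6625.
V^2/(2g) = 3.7^2 / (2*9.81) = 13.69 / 19.62 = 0.6978 m.
h_f = 71.6625 * 0.6978 = 50.003 m.

50.003


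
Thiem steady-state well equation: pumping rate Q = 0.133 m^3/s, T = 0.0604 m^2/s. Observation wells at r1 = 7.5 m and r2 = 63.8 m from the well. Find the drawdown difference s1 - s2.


Thiem equation: s1 - s2 = Q/(2*pi*T) * ln(r2/r1).
ln(r2/r1) = ln(63.8/7.5) = 2.1409.
Q/(2*pi*T) = 0.133 / (2*pi*0.0604) = 0.133 / 0.3795 = 0.3505.
s1 - s2 = 0.3505 * 2.1409 = 0.7503 m.

0.7503


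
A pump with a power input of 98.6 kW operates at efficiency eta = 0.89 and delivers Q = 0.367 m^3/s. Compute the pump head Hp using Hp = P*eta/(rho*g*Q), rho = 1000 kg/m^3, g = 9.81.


Pump head formula: Hp = P * eta / (rho * g * Q).
Numerator: P * eta = 98.6 * 1000 * 0.89 = 87754.0 W.
Denominator: rho * g * Q = 1000 * 9.81 * 0.367 = 3600.27.
Hp = 87754.0 / 3600.27 = 24.37 m.

24.37


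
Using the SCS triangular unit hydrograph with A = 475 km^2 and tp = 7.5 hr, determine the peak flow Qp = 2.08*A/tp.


SCS formula: Qp = 2.08 * A / tp.
Qp = 2.08 * 475 / 7.5
   = 988.0 / 7.5
   = 131.73 m^3/s per cm.

131.73


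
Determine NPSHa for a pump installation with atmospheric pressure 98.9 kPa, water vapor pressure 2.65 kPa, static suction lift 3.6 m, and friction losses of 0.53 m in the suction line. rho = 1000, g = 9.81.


NPSHa = p_atm/(rho*g) - z_s - hf_s - p_vap/(rho*g).
p_atm/(rho*g) = 98.9*1000 / (1000*9.81) = 10.082 m.
p_vap/(rho*g) = 2.65*1000 / (1000*9.81) = 0.27 m.
NPSHa = 10.082 - 3.6 - 0.53 - 0.27
      = 5.68 m.

5.68


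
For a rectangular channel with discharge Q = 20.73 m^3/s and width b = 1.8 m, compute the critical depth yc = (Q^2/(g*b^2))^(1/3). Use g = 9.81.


Using yc = (Q^2 / (g * b^2))^(1/3):
Q^2 = 20.73^2 = 429.73.
g * b^2 = 9.81 * 1.8^2 = 9.81 * 3.24 = 31.78.
Q^2 / (g*b^2) = 429.73 / 31.78 = 13.522.
yc = 13.522^(1/3) = 2.3823 m.

2.3823


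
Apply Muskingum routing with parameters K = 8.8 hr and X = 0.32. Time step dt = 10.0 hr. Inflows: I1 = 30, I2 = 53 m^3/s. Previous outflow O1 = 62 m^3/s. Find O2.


Muskingum coefficients:
denom = 2*K*(1-X) + dt = 2*8.8*(1-0.32) + 10.0 = 21.968.
C0 = (dt - 2*K*X)/denom = (10.0 - 2*8.8*0.32)/21.968 = 0.1988.
C1 = (dt + 2*K*X)/denom = (10.0 + 2*8.8*0.32)/21.968 = 0.7116.
C2 = (2*K*(1-X) - dt)/denom = 0.0896.
O2 = C0*I2 + C1*I1 + C2*O1
   = 0.1988*53 + 0.7116*30 + 0.0896*62
   = 37.44 m^3/s.

37.44


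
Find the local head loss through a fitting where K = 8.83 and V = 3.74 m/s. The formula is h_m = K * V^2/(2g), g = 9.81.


Minor loss formula: h_m = K * V^2/(2g).
V^2 = 3.74^2 = 13.9876.
V^2/(2g) = 13.9876 / 19.62 = 0.7129 m.
h_m = 8.83 * 0.7129 = 6.2951 m.

6.2951


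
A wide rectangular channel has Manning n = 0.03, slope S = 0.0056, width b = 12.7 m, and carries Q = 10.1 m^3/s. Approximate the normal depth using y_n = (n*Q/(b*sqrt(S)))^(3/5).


We use the wide-channel approximation y_n = (n*Q/(b*sqrt(S)))^(3/5).
sqrt(S) = sqrt(0.0056) = 0.074833.
Numerator: n*Q = 0.03 * 10.1 = 0.303.
Denominator: b*sqrt(S) = 12.7 * 0.074833 = 0.950379.
arg = 0.3188.
y_n = 0.3188^(3/5) = 0.5036 m.

0.5036


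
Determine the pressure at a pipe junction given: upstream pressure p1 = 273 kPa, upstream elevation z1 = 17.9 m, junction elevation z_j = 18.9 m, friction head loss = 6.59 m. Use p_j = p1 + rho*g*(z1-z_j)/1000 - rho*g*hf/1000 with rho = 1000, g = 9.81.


Junction pressure: p_j = p1 + rho*g*(z1 - z_j)/1000 - rho*g*hf/1000.
Elevation term = 1000*9.81*(17.9 - 18.9)/1000 = -9.81 kPa.
Friction term = 1000*9.81*6.59/1000 = 64.648 kPa.
p_j = 273 + -9.81 - 64.648 = 198.54 kPa.

198.54


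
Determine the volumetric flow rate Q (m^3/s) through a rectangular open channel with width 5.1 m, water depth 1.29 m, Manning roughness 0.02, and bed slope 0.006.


For a rectangular channel, the cross-sectional area A = b * y = 5.1 * 1.29 = 6.58 m^2.
The wetted perimeter P = b + 2y = 5.1 + 2*1.29 = 7.68 m.
Hydraulic radius R = A/P = 6.58/7.68 = 0.8566 m.
Velocity V = (1/n)*R^(2/3)*S^(1/2) = (1/0.02)*0.8566^(2/3)*0.006^(1/2) = 3.4934 m/s.
Discharge Q = A * V = 6.58 * 3.4934 = 22.983 m^3/s.

22.983


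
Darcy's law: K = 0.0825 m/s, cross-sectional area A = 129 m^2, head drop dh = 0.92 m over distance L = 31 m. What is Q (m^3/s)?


Darcy's law: Q = K * A * i, where i = dh/L.
Hydraulic gradient i = 0.92 / 31 = 0.029677.
Q = 0.0825 * 129 * 0.029677
  = 0.3158 m^3/s.

0.3158


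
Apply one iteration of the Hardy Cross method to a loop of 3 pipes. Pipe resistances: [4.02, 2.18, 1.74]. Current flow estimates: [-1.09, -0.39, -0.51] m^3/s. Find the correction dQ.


Numerator terms (r*Q*|Q|): 4.02*-1.09*|-1.09| = -4.7762; 2.18*-0.39*|-0.39| = -0.3316; 1.74*-0.51*|-0.51| = -0.4526.
Sum of numerator = -5.5603.
Denominator terms (r*|Q|): 4.02*|-1.09| = 4.3818; 2.18*|-0.39| = 0.8502; 1.74*|-0.51| = 0.8874.
2 * sum of denominator = 2 * 6.1194 = 12.2388.
dQ = --5.5603 / 12.2388 = 0.4543 m^3/s.

0.4543


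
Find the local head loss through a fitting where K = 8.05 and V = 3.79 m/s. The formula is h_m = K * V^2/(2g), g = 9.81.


Minor loss formula: h_m = K * V^2/(2g).
V^2 = 3.79^2 = 14.3641.
V^2/(2g) = 14.3641 / 19.62 = 0.7321 m.
h_m = 8.05 * 0.7321 = 5.8935 m.

5.8935


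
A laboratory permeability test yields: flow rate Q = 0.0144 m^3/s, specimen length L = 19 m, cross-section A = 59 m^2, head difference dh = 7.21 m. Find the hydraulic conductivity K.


From K = Q*L / (A*dh):
Numerator: Q*L = 0.0144 * 19 = 0.2736.
Denominator: A*dh = 59 * 7.21 = 425.39.
K = 0.2736 / 425.39 = 0.000643 m/s.

0.000643


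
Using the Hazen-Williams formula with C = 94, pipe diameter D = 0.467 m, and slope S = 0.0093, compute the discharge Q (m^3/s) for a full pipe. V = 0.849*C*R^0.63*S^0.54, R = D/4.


For a full circular pipe, R = D/4 = 0.467/4 = 0.1168 m.
V = 0.849 * 94 * 0.1168^0.63 * 0.0093^0.54
  = 0.849 * 94 * 0.258447 * 0.07998
  = 1.6496 m/s.
Pipe area A = pi*D^2/4 = pi*0.467^2/4 = 0.1713 m^2.
Q = A * V = 0.1713 * 1.6496 = 0.2826 m^3/s.

0.2826


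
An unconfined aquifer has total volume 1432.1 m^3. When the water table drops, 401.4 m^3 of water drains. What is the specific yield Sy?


Specific yield Sy = Volume drained / Total volume.
Sy = 401.4 / 1432.1
   = 0.2803.

0.2803


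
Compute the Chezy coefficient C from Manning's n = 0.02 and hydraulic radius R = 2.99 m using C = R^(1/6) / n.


The Chezy coefficient relates to Manning's n through C = R^(1/6) / n.
R^(1/6) = 2.99^(1/6) = 1.200269.
C = 1.200269 / 0.02 = 60.01 m^(1/2)/s.

60.01


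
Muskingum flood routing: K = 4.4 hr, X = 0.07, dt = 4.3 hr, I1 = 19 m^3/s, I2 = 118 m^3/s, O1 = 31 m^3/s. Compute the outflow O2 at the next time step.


Muskingum coefficients:
denom = 2*K*(1-X) + dt = 2*4.4*(1-0.07) + 4.3 = 12.484.
C0 = (dt - 2*K*X)/denom = (4.3 - 2*4.4*0.07)/12.484 = 0.2951.
C1 = (dt + 2*K*X)/denom = (4.3 + 2*4.4*0.07)/12.484 = 0.3938.
C2 = (2*K*(1-X) - dt)/denom = 0.3111.
O2 = C0*I2 + C1*I1 + C2*O1
   = 0.2951*118 + 0.3938*19 + 0.3111*31
   = 51.95 m^3/s.

51.95


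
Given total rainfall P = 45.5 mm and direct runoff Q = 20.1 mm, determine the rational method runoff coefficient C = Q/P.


The runoff coefficient C = runoff depth / rainfall depth.
C = 20.1 / 45.5
  = 0.4418.

0.4418


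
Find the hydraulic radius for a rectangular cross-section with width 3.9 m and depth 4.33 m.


For a rectangular section:
Flow area A = b * y = 3.9 * 4.33 = 16.89 m^2.
Wetted perimeter P = b + 2y = 3.9 + 2*4.33 = 12.56 m.
Hydraulic radius R = A/P = 16.89 / 12.56 = 1.3445 m.

1.3445


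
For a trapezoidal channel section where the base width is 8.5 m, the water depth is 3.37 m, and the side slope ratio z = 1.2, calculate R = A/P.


For a trapezoidal section with side slope z:
A = (b + z*y)*y = (8.5 + 1.2*3.37)*3.37 = 42.273 m^2.
P = b + 2*y*sqrt(1 + z^2) = 8.5 + 2*3.37*sqrt(1 + 1.2^2) = 19.028 m.
R = A/P = 42.273 / 19.028 = 2.2216 m.

2.2216


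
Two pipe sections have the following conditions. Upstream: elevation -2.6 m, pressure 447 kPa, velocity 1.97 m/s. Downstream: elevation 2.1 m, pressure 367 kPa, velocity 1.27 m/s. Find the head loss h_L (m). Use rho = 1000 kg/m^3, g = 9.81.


Total head at each section: H = z + p/(rho*g) + V^2/(2g).
H1 = -2.6 + 447*1000/(1000*9.81) + 1.97^2/(2*9.81)
   = -2.6 + 45.566 + 0.1978
   = 43.164 m.
H2 = 2.1 + 367*1000/(1000*9.81) + 1.27^2/(2*9.81)
   = 2.1 + 37.411 + 0.0822
   = 39.593 m.
h_L = H1 - H2 = 43.164 - 39.593 = 3.571 m.

3.571


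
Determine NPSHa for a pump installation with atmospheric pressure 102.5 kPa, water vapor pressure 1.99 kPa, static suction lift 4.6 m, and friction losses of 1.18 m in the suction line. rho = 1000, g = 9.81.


NPSHa = p_atm/(rho*g) - z_s - hf_s - p_vap/(rho*g).
p_atm/(rho*g) = 102.5*1000 / (1000*9.81) = 10.449 m.
p_vap/(rho*g) = 1.99*1000 / (1000*9.81) = 0.203 m.
NPSHa = 10.449 - 4.6 - 1.18 - 0.203
      = 4.47 m.

4.47


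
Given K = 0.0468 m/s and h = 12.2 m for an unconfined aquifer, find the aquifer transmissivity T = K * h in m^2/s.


Transmissivity is defined as T = K * h.
T = 0.0468 * 12.2
  = 0.571 m^2/s.

0.571


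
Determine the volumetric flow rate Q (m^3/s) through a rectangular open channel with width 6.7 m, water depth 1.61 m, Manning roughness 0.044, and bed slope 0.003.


For a rectangular channel, the cross-sectional area A = b * y = 6.7 * 1.61 = 10.79 m^2.
The wetted perimeter P = b + 2y = 6.7 + 2*1.61 = 9.92 m.
Hydraulic radius R = A/P = 10.79/9.92 = 1.0874 m.
Velocity V = (1/n)*R^(2/3)*S^(1/2) = (1/0.044)*1.0874^(2/3)*0.003^(1/2) = 1.3163 m/s.
Discharge Q = A * V = 10.79 * 1.3163 = 14.199 m^3/s.

14.199


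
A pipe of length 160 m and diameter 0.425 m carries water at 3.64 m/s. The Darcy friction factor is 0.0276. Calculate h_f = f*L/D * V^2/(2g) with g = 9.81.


Darcy-Weisbach equation: h_f = f * (L/D) * V^2/(2g).
f * L/D = 0.0276 * 160/0.425 = 10.3906.
V^2/(2g) = 3.64^2 / (2*9.81) = 13.2496 / 19.62 = 0.6753 m.
h_f = 10.3906 * 0.6753 = 7.017 m.

7.017


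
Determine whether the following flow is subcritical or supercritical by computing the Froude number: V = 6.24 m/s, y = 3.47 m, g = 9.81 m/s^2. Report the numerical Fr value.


The Froude number is defined as Fr = V / sqrt(g*y).
g*y = 9.81 * 3.47 = 34.0407.
sqrt(g*y) = sqrt(34.0407) = 5.8344.
Fr = 6.24 / 5.8344 = 1.0695.
Since Fr > 1, the flow is supercritical.

1.0695


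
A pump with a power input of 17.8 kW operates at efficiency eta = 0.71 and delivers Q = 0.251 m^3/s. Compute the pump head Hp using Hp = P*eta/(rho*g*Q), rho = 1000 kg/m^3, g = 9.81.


Pump head formula: Hp = P * eta / (rho * g * Q).
Numerator: P * eta = 17.8 * 1000 * 0.71 = 12638.0 W.
Denominator: rho * g * Q = 1000 * 9.81 * 0.251 = 2462.31.
Hp = 12638.0 / 2462.31 = 5.13 m.

5.13


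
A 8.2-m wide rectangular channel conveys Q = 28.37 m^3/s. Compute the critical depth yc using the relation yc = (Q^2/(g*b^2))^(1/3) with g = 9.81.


Using yc = (Q^2 / (g * b^2))^(1/3):
Q^2 = 28.37^2 = 804.86.
g * b^2 = 9.81 * 8.2^2 = 9.81 * 67.24 = 659.62.
Q^2 / (g*b^2) = 804.86 / 659.62 = 1.2202.
yc = 1.2202^(1/3) = 1.0686 m.

1.0686


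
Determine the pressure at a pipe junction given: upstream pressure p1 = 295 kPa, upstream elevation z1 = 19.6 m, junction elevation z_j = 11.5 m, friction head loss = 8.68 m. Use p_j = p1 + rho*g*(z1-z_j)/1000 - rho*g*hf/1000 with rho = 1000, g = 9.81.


Junction pressure: p_j = p1 + rho*g*(z1 - z_j)/1000 - rho*g*hf/1000.
Elevation term = 1000*9.81*(19.6 - 11.5)/1000 = 79.461 kPa.
Friction term = 1000*9.81*8.68/1000 = 85.151 kPa.
p_j = 295 + 79.461 - 85.151 = 289.31 kPa.

289.31


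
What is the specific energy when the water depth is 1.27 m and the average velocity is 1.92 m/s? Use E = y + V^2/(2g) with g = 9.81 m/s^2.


Specific energy E = y + V^2/(2g).
Velocity head = V^2/(2g) = 1.92^2 / (2*9.81) = 3.6864 / 19.62 = 0.1879 m.
E = 1.27 + 0.1879 = 1.4579 m.

1.4579


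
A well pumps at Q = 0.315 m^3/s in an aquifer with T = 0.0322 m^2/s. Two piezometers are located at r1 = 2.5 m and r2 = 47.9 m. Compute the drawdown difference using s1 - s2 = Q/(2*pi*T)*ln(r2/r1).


Thiem equation: s1 - s2 = Q/(2*pi*T) * ln(r2/r1).
ln(r2/r1) = ln(47.9/2.5) = 2.9528.
Q/(2*pi*T) = 0.315 / (2*pi*0.0322) = 0.315 / 0.2023 = 1.557.
s1 - s2 = 1.557 * 2.9528 = 4.5974 m.

4.5974


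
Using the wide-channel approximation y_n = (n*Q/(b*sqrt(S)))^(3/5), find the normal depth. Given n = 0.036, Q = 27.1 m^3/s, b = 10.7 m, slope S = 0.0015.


We use the wide-channel approximation y_n = (n*Q/(b*sqrt(S)))^(3/5).
sqrt(S) = sqrt(0.0015) = 0.03873.
Numerator: n*Q = 0.036 * 27.1 = 0.9756.
Denominator: b*sqrt(S) = 10.7 * 0.03873 = 0.414411.
arg = 2.3542.
y_n = 2.3542^(3/5) = 1.6715 m.

1.6715


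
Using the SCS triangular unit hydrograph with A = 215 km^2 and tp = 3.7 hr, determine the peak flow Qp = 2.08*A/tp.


SCS formula: Qp = 2.08 * A / tp.
Qp = 2.08 * 215 / 3.7
   = 447.2 / 3.7
   = 120.86 m^3/s per cm.

120.86


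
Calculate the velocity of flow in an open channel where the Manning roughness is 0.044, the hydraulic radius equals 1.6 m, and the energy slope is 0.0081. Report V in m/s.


Manning's equation gives V = (1/n) * R^(2/3) * S^(1/2).
First, compute R^(2/3) = 1.6^(2/3) = 1.368.
Next, S^(1/2) = 0.0081^(1/2) = 0.09.
Then 1/n = 1/0.044 = 22.73.
V = 22.73 * 1.368 * 0.09 = 2.7981 m/s.

2.7981


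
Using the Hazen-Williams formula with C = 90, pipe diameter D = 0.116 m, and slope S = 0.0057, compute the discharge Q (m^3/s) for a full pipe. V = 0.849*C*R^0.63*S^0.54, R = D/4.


For a full circular pipe, R = D/4 = 0.116/4 = 0.029 m.
V = 0.849 * 90 * 0.029^0.63 * 0.0057^0.54
  = 0.849 * 90 * 0.107476 * 0.061401
  = 0.5042 m/s.
Pipe area A = pi*D^2/4 = pi*0.116^2/4 = 0.0106 m^2.
Q = A * V = 0.0106 * 0.5042 = 0.0053 m^3/s.

0.0053


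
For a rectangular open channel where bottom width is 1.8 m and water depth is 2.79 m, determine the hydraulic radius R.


For a rectangular section:
Flow area A = b * y = 1.8 * 2.79 = 5.02 m^2.
Wetted perimeter P = b + 2y = 1.8 + 2*2.79 = 7.38 m.
Hydraulic radius R = A/P = 5.02 / 7.38 = 0.6805 m.

0.6805


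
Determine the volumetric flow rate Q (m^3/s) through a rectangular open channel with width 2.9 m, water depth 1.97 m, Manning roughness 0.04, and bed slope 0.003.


For a rectangular channel, the cross-sectional area A = b * y = 2.9 * 1.97 = 5.71 m^2.
The wetted perimeter P = b + 2y = 2.9 + 2*1.97 = 6.84 m.
Hydraulic radius R = A/P = 5.71/6.84 = 0.8352 m.
Velocity V = (1/n)*R^(2/3)*S^(1/2) = (1/0.04)*0.8352^(2/3)*0.003^(1/2) = 1.2144 m/s.
Discharge Q = A * V = 5.71 * 1.2144 = 6.938 m^3/s.

6.938


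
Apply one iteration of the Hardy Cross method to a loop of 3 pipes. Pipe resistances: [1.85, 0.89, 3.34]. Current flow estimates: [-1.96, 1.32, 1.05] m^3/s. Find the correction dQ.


Numerator terms (r*Q*|Q|): 1.85*-1.96*|-1.96| = -7.107; 0.89*1.32*|1.32| = 1.5507; 3.34*1.05*|1.05| = 3.6824.
Sum of numerator = -1.8739.
Denominator terms (r*|Q|): 1.85*|-1.96| = 3.626; 0.89*|1.32| = 1.1748; 3.34*|1.05| = 3.507.
2 * sum of denominator = 2 * 8.3078 = 16.6156.
dQ = --1.8739 / 16.6156 = 0.1128 m^3/s.

0.1128


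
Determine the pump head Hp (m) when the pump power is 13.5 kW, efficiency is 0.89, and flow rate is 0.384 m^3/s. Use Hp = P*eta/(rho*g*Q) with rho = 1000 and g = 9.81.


Pump head formula: Hp = P * eta / (rho * g * Q).
Numerator: P * eta = 13.5 * 1000 * 0.89 = 12015.0 W.
Denominator: rho * g * Q = 1000 * 9.81 * 0.384 = 3767.04.
Hp = 12015.0 / 3767.04 = 3.19 m.

3.19


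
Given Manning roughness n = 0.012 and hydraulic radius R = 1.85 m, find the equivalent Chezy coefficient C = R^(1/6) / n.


The Chezy coefficient relates to Manning's n through C = R^(1/6) / n.
R^(1/6) = 1.85^(1/6) = 1.107972.
C = 1.107972 / 0.012 = 92.33 m^(1/2)/s.

92.33


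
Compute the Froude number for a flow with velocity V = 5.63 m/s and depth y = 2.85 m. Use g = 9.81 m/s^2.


The Froude number is defined as Fr = V / sqrt(g*y).
g*y = 9.81 * 2.85 = 27.9585.
sqrt(g*y) = sqrt(27.9585) = 5.2876.
Fr = 5.63 / 5.2876 = 1.0648.

1.0648


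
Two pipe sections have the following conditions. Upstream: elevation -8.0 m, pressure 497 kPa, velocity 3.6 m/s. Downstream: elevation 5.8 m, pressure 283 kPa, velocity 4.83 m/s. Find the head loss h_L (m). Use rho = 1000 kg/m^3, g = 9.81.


Total head at each section: H = z + p/(rho*g) + V^2/(2g).
H1 = -8.0 + 497*1000/(1000*9.81) + 3.6^2/(2*9.81)
   = -8.0 + 50.663 + 0.6606
   = 43.323 m.
H2 = 5.8 + 283*1000/(1000*9.81) + 4.83^2/(2*9.81)
   = 5.8 + 28.848 + 1.189
   = 35.837 m.
h_L = H1 - H2 = 43.323 - 35.837 = 7.486 m.

7.486


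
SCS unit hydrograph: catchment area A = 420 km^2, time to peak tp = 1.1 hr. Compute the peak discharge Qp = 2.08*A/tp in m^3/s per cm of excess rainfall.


SCS formula: Qp = 2.08 * A / tp.
Qp = 2.08 * 420 / 1.1
   = 873.6 / 1.1
   = 794.18 m^3/s per cm.

794.18


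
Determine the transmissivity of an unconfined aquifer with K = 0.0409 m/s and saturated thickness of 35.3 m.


Transmissivity is defined as T = K * h.
T = 0.0409 * 35.3
  = 1.4438 m^2/s.

1.4438


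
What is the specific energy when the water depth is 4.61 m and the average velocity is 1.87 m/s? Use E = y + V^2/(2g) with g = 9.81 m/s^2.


Specific energy E = y + V^2/(2g).
Velocity head = V^2/(2g) = 1.87^2 / (2*9.81) = 3.4969 / 19.62 = 0.1782 m.
E = 4.61 + 0.1782 = 4.7882 m.

4.7882


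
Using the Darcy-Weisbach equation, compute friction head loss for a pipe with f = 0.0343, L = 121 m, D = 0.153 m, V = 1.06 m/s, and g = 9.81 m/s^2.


Darcy-Weisbach equation: h_f = f * (L/D) * V^2/(2g).
f * L/D = 0.0343 * 121/0.153 = 27.1261.
V^2/(2g) = 1.06^2 / (2*9.81) = 1.1236 / 19.62 = 0.0573 m.
h_f = 27.1261 * 0.0573 = 1.553 m.

1.553


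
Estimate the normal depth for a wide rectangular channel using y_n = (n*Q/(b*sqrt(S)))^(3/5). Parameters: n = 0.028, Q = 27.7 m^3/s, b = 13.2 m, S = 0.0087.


We use the wide-channel approximation y_n = (n*Q/(b*sqrt(S)))^(3/5).
sqrt(S) = sqrt(0.0087) = 0.093274.
Numerator: n*Q = 0.028 * 27.7 = 0.7756.
Denominator: b*sqrt(S) = 13.2 * 0.093274 = 1.231217.
arg = 0.6299.
y_n = 0.6299^(3/5) = 0.7578 m.

0.7578


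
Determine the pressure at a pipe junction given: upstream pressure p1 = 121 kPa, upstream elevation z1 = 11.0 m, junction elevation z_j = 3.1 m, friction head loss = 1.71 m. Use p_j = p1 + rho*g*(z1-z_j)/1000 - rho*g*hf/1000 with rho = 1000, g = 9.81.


Junction pressure: p_j = p1 + rho*g*(z1 - z_j)/1000 - rho*g*hf/1000.
Elevation term = 1000*9.81*(11.0 - 3.1)/1000 = 77.499 kPa.
Friction term = 1000*9.81*1.71/1000 = 16.775 kPa.
p_j = 121 + 77.499 - 16.775 = 181.72 kPa.

181.72


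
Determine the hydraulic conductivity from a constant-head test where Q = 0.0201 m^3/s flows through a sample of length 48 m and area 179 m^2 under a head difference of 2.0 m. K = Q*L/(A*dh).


From K = Q*L / (A*dh):
Numerator: Q*L = 0.0201 * 48 = 0.9648.
Denominator: A*dh = 179 * 2.0 = 358.0.
K = 0.9648 / 358.0 = 0.002695 m/s.

0.002695


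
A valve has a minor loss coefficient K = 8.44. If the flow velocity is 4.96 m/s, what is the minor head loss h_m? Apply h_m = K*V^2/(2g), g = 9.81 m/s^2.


Minor loss formula: h_m = K * V^2/(2g).
V^2 = 4.96^2 = 24.6016.
V^2/(2g) = 24.6016 / 19.62 = 1.2539 m.
h_m = 8.44 * 1.2539 = 10.583 m.

10.583


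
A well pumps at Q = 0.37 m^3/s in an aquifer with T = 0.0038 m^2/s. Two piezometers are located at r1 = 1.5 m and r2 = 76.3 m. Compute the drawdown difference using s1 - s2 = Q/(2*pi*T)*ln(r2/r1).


Thiem equation: s1 - s2 = Q/(2*pi*T) * ln(r2/r1).
ln(r2/r1) = ln(76.3/1.5) = 3.9292.
Q/(2*pi*T) = 0.37 / (2*pi*0.0038) = 0.37 / 0.0239 = 15.4967.
s1 - s2 = 15.4967 * 3.9292 = 60.8896 m.

60.8896


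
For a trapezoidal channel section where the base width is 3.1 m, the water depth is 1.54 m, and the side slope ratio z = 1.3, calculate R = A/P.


For a trapezoidal section with side slope z:
A = (b + z*y)*y = (3.1 + 1.3*1.54)*1.54 = 7.857 m^2.
P = b + 2*y*sqrt(1 + z^2) = 3.1 + 2*1.54*sqrt(1 + 1.3^2) = 8.152 m.
R = A/P = 7.857 / 8.152 = 0.9639 m.

0.9639


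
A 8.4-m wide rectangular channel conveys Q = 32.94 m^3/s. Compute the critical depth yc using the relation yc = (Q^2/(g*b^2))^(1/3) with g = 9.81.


Using yc = (Q^2 / (g * b^2))^(1/3):
Q^2 = 32.94^2 = 1085.04.
g * b^2 = 9.81 * 8.4^2 = 9.81 * 70.56 = 692.19.
Q^2 / (g*b^2) = 1085.04 / 692.19 = 1.5675.
yc = 1.5675^(1/3) = 1.1616 m.

1.1616


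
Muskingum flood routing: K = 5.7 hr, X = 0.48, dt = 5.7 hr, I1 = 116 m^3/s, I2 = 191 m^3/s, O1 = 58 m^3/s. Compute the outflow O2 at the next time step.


Muskingum coefficients:
denom = 2*K*(1-X) + dt = 2*5.7*(1-0.48) + 5.7 = 11.628.
C0 = (dt - 2*K*X)/denom = (5.7 - 2*5.7*0.48)/11.628 = 0.0196.
C1 = (dt + 2*K*X)/denom = (5.7 + 2*5.7*0.48)/11.628 = 0.9608.
C2 = (2*K*(1-X) - dt)/denom = 0.0196.
O2 = C0*I2 + C1*I1 + C2*O1
   = 0.0196*191 + 0.9608*116 + 0.0196*58
   = 116.33 m^3/s.

116.33


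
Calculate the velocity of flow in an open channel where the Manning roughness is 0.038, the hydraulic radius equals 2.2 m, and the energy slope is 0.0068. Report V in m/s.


Manning's equation gives V = (1/n) * R^(2/3) * S^(1/2).
First, compute R^(2/3) = 2.2^(2/3) = 1.6915.
Next, S^(1/2) = 0.0068^(1/2) = 0.082462.
Then 1/n = 1/0.038 = 26.32.
V = 26.32 * 1.6915 * 0.082462 = 3.6707 m/s.

3.6707


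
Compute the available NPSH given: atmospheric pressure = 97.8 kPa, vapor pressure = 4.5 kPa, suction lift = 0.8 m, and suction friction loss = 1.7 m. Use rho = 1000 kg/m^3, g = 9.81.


NPSHa = p_atm/(rho*g) - z_s - hf_s - p_vap/(rho*g).
p_atm/(rho*g) = 97.8*1000 / (1000*9.81) = 9.969 m.
p_vap/(rho*g) = 4.5*1000 / (1000*9.81) = 0.459 m.
NPSHa = 9.969 - 0.8 - 1.7 - 0.459
      = 7.01 m.

7.01


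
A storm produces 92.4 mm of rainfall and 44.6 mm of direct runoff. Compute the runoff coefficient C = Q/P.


The runoff coefficient C = runoff depth / rainfall depth.
C = 44.6 / 92.4
  = 0.4827.

0.4827


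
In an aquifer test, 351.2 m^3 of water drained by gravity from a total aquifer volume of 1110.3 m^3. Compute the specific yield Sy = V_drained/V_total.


Specific yield Sy = Volume drained / Total volume.
Sy = 351.2 / 1110.3
   = 0.3163.

0.3163


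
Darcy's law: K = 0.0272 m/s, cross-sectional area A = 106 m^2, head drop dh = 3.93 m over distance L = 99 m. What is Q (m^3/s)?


Darcy's law: Q = K * A * i, where i = dh/L.
Hydraulic gradient i = 3.93 / 99 = 0.039697.
Q = 0.0272 * 106 * 0.039697
  = 0.1145 m^3/s.

0.1145


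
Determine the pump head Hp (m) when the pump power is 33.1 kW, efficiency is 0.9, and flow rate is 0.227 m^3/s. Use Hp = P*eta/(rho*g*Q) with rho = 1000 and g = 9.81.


Pump head formula: Hp = P * eta / (rho * g * Q).
Numerator: P * eta = 33.1 * 1000 * 0.9 = 29790.0 W.
Denominator: rho * g * Q = 1000 * 9.81 * 0.227 = 2226.87.
Hp = 29790.0 / 2226.87 = 13.38 m.

13.38


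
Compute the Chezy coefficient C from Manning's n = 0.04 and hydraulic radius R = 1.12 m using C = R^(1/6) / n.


The Chezy coefficient relates to Manning's n through C = R^(1/6) / n.
R^(1/6) = 1.12^(1/6) = 1.019068.
C = 1.019068 / 0.04 = 25.48 m^(1/2)/s.

25.48


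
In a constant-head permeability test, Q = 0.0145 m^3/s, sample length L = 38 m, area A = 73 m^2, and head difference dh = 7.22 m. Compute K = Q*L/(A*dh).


From K = Q*L / (A*dh):
Numerator: Q*L = 0.0145 * 38 = 0.551.
Denominator: A*dh = 73 * 7.22 = 527.06.
K = 0.551 / 527.06 = 0.001045 m/s.

0.001045


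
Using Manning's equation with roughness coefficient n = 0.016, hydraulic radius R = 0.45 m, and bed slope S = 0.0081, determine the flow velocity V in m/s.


Manning's equation gives V = (1/n) * R^(2/3) * S^(1/2).
First, compute R^(2/3) = 0.45^(2/3) = 0.5872.
Next, S^(1/2) = 0.0081^(1/2) = 0.09.
Then 1/n = 1/0.016 = 62.5.
V = 62.5 * 0.5872 * 0.09 = 3.3032 m/s.

3.3032


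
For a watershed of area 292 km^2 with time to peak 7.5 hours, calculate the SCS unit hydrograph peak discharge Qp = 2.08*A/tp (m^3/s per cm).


SCS formula: Qp = 2.08 * A / tp.
Qp = 2.08 * 292 / 7.5
   = 607.36 / 7.5
   = 80.98 m^3/s per cm.

80.98
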